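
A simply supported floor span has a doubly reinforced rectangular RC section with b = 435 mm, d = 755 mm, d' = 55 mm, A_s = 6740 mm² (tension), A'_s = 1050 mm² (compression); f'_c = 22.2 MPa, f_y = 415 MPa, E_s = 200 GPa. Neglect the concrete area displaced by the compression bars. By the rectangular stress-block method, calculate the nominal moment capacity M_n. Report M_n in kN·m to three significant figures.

M_n ≈ 1750 kN·m

Assume both tension and compression steel yield.
Net tension couple steel: A_s − A'_s = 5690 mm².
a = (A_s − A'_s) f_y / (0.85 f'_c b) = 2361350/(0.85 × 22.2 × 435) = 287.67 mm.
c = a/β₁ = 287.67/0.85 = 338.44 mm; ε'_s = 0.003(c − d')/c = 0.0025 ≥ f_y/E_s = 0.0021, so compression steel does yield.
M_n = (A_s − A'_s) f_y (d − a/2) + A'_s f_y (d − d') = [2361350 × (755 − 143.835) + 435750 × (755 − 55)] × 10⁻⁶ = 1443.17 + 305.03 = 1748.20 kN·m.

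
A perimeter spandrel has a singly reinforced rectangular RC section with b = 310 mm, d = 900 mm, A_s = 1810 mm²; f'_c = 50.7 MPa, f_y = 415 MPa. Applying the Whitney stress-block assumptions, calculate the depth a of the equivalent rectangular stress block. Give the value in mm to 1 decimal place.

a ≈ 56.2 mm

T = A_s f_y = 1810 × 415 = 751150 N = 751.15 kN.
Setting C = 0.85 f'_c a b equal to T: a = 751150/(0.85 × 50.7 × 310) = 56.2 mm.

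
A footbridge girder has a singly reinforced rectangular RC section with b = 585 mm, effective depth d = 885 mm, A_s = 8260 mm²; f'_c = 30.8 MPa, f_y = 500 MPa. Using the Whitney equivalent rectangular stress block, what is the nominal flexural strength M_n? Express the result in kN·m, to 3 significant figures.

T = A_s f_y = 8260 × 500 = 4130000 N = 4130 kN.
From C = T: a = T/(0.85 f'_c b) = 4130000/(0.85 × 30.8 × 585) = 269.66 mm.
M_n = T(d − a/2) = 4130 kN × (885 − 134.83) mm = 3098.20 kN·m.

M_n ≈ 3100 kN·m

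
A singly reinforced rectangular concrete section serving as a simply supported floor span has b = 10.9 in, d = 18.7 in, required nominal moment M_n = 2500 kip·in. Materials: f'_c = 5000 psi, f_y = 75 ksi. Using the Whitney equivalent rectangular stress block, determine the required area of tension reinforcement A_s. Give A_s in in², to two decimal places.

A_s ≈ 1.95 in²

From M_n = 0.85 f'_c a b (d − a/2):
a = d − √(d² − 2M_n/(0.85 f'_c b)) = 18.7 − √(18.7² − 2 × 2500/(0.85 × 5 × 10.9)) = 3.151 in.
A_s = 0.85 f'_c a b / f_y = 0.85 × 5 × 3.151 × 10.9 / 75 = 1.946 in².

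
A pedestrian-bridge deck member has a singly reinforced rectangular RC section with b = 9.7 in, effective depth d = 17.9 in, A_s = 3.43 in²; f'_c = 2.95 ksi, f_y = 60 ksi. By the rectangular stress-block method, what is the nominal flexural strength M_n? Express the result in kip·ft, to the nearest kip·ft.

T = A_s f_y = 3.43 × 60 = 205.8 kips.
a = T/(0.85 f'_c b) = 205.8/(0.85 × 2.95 × 9.7) = 8.461 in.
M_n = T(d − a/2) = 205.8 × (17.9 − 4.2305) = 2813.2 kip·in = 2813.2/12 = 234.43 kip·ft.

M_n ≈ 234 kip·ft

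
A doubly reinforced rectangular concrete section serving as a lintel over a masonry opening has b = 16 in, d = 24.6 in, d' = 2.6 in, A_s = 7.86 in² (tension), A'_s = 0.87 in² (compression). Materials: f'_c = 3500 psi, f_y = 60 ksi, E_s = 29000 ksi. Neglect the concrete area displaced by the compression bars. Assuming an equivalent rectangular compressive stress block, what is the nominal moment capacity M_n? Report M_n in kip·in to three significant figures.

M_n ≈ 9620 kip·in

Assume both steels yield.
a = (A_s − A'_s) f_y/(0.85 f'_c b) = (7.86 − 0.87) × 60/(0.85 × 3.5 × 16) = 8.811 in.
c = a/β₁ = 8.811/0.85 = 10.366 in; ε'_s = 0.003(c − d')/c = 0.0022 ≥ ε_y = 0.0021, so the compression steel yields.
M_n = (A_s − A'_s) f_y (d − a/2) + A'_s f_y (d − d') = 419.4 × (24.6 − 4.4055) + 52.2 × (24.6 − 2.6) = 8469.6 + 1148.4 = 9618.0 kip·in.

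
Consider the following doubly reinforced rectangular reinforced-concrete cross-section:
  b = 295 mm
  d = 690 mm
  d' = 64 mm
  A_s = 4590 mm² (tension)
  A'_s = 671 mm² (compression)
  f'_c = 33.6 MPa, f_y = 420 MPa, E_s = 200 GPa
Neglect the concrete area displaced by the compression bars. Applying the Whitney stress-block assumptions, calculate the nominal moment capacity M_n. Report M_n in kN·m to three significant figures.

M_n ≈ 1150 kN·m

Assume both tension and compression steel yield.
Net tension couple steel: A_s − A'_s = 3919 mm².
a = (A_s − A'_s) f_y / (0.85 f'_c b) = 1645980/(0.85 × 33.6 × 295) = 195.36 mm.
c = a/β₁ = 195.36/0.81 = 241.19 mm; ε'_s = 0.003(c − d')/c = 0.0022 ≥ f_y/E_s = 0.0021, so compression steel does yield.
M_n = (A_s − A'_s) f_y (d − a/2) + A'_s f_y (d − d') = [1645980 × (690 − 97.68) + 281820 × (690 − 64)] × 10⁻⁶ = 974.95 + 176.42 = 1151.37 kN·m.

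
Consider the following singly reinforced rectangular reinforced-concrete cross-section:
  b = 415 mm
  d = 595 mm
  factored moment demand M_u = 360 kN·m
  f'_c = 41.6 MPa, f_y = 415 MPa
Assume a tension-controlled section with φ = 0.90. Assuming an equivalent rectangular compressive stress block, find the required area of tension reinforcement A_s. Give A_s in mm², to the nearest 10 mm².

M_n = M_u/φ = 360/0.90 = 400 kN·m.
With M_n = 0.85 f'_c a b (d − a/2), solve the quadratic for a:
a = d − √(d² − 2M_n/(0.85 f'_c b)) = 595 − √(595² − 2 × 400×10⁶/(0.85 × 41.6 × 415)) = 47.73 mm.
A_s = 0.85 f'_c a b / f_y = 0.85 × 41.6 × 47.73 × 415 / 415 = 1687.7 mm².

A_s ≈ 1690 mm²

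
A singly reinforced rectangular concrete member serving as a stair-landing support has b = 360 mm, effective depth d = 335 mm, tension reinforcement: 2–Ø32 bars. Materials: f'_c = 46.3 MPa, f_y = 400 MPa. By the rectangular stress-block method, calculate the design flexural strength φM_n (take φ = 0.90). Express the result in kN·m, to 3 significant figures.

A_s = 2 × 804 = 1608 mm².
T = A_s f_y = 1608 × 400 = 643200 N = 643.2 kN.
From C = T: a = T/(0.85 f'_c b) = 643200/(0.85 × 46.3 × 360) = 45.40 mm.
M_n = T(d − a/2) = 643.2 kN × (335 − 22.7) mm = 200.87 kN·m.
φM_n = 0.90 × 200.87 = 180.78 kN·m.

φM_n ≈ 181 kN·m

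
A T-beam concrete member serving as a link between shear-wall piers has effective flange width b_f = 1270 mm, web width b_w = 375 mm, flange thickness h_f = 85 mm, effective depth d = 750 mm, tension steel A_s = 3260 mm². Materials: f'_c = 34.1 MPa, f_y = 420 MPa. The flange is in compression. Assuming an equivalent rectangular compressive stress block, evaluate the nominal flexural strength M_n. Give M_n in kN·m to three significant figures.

M_n ≈ 1000 kN·m

Tension: T = A_s f_y = 3260 × 420 = 1369200 N.
Try a within the flange: a = T/(0.85 f'_c b_f) = 1369200/(0.85 × 34.1 × 1270) = 37.20 mm.
Since a = 37.20 ≤ h_f = 85 mm, the stress block lies entirely in the flange; analyse as a rectangular beam of width b_f.
M_n = T(d − a/2) = 1369200 × (750 − 18.6) = 1001.43 × 10⁶ N·mm.
M_n = 1001.43 kN·m.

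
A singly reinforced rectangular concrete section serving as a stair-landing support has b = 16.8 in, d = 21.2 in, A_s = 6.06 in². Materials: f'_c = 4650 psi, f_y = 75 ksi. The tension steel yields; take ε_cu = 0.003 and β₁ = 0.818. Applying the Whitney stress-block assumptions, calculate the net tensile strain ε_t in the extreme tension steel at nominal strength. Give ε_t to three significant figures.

a = A_s f_y/(0.85 f'_c b) = 6.845 in.
β₁ = 0.818, so c = a/β₁ = 6.845/0.818 = 8.368 in.
From the linear strain diagram with ε_cu = 0.003: ε_t = 0.003 (d − c)/c = 0.003 × (21.2 − 8.368)/8.368 = 0.00460.
ε_t is between 0.004 and 0.005 — transition zone.

ε_t ≈ 0.00460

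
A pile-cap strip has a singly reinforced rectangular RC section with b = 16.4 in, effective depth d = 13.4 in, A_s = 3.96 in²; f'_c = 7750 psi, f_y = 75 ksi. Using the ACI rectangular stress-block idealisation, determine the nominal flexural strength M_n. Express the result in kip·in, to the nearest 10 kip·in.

M_n ≈ 3570 kip·in

T = A_s f_y = 3.96 × 75 = 297 kips.
a = T/(0.85 f'_c b) = 297/(0.85 × 7.75 × 16.4) = 2.749 in.
M_n = T(d − a/2) = 297 × (13.4 − 1.3745) = 3571.6 kip·in.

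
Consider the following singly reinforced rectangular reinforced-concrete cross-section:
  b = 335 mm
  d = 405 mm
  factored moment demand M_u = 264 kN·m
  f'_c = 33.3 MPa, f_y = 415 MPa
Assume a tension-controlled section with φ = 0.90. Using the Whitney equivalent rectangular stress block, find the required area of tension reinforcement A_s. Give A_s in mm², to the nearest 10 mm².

M_n = M_u/φ = 264/0.90 = 293.333 kN·m.
With M_n = 0.85 f'_c a b (d − a/2), solve the quadratic for a:
a = d − √(d² − 2M_n/(0.85 f'_c b)) = 405 − √(405² − 2 × 293.333×10⁶/(0.85 × 33.3 × 335)) = 85.38 mm.
A_s = 0.85 f'_c a b / f_y = 0.85 × 33.3 × 85.38 × 335 / 415 = 1950.8 mm².

A_s ≈ 1950 mm²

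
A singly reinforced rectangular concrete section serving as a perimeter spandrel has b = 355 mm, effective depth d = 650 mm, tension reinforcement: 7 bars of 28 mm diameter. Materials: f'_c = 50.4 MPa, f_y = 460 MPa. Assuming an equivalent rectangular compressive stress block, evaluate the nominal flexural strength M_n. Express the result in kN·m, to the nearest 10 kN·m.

A_s = 7 × 616 = 4312 mm².
T = A_s f_y = 4312 × 460 = 1983520 N = 1983.52 kN.
From C = T: a = T/(0.85 f'_c b) = 1983520/(0.85 × 50.4 × 355) = 130.42 mm.
M_n = T(d − a/2) = 1983.52 kN × (650 − 65.21) mm = 1159.94 kN·m.

M_n ≈ 1160 kN·m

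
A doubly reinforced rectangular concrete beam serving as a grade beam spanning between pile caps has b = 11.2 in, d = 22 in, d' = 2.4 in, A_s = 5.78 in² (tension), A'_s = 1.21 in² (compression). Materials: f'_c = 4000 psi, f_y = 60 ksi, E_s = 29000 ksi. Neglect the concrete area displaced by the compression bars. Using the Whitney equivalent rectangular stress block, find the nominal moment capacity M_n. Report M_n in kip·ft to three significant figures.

Assume both steels yield.
a = (A_s − A'_s) f_y/(0.85 f'_c b) = (5.78 − 1.21) × 60/(0.85 × 4 × 11.2) = 7.201 in.
c = a/β₁ = 7.201/0.85 = 8.472 in; ε'_s = 0.003(c − d')/c = 0.0022 ≥ ε_y = 0.0021, so the compression steel yields.
M_n = (A_s − A'_s) f_y (d − a/2) + A'_s f_y (d − d') = 274.2 × (22 − 3.6005) + 72.6 × (22 − 2.4) = 5045.1 + 1423.0 = 6468.1 kip·in = 6468.1/12 = 539.01 kip·ft.

M_n ≈ 539 kip·ft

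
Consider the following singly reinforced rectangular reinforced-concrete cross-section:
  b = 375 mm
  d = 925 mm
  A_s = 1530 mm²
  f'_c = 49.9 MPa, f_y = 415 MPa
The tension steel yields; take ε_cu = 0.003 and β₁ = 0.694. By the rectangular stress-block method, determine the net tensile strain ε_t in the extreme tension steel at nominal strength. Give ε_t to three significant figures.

ε_t ≈ 0.0452

a = A_s f_y/(0.85 f'_c b) = 39.92 mm.
β₁ = 0.694, so c = a/β₁ = 39.92/0.694 = 57.52 mm.
From the linear strain diagram with ε_cu = 0.003: ε_t = 0.003 (d − c)/c = 0.003 × (925 − 57.52)/57.52 = 0.0452.
Since ε_t ≥ 0.005, the section is tension-controlled.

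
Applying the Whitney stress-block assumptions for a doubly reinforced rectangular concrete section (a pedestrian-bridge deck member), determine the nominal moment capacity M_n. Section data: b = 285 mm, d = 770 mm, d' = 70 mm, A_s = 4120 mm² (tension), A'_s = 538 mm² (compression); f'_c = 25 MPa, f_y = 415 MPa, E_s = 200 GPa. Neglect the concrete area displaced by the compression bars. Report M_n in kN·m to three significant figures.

Assume both tension and compression steel yield.
Net tension couple steel: A_s − A'_s = 3582 mm².
a = (A_s − A'_s) f_y / (0.85 f'_c b) = 1486530/(0.85 × 25 × 285) = 245.45 mm.
c = a/β₁ = 245.45/0.85 = 288.76 mm; ε'_s = 0.003(c − d')/c = 0.0023 ≥ f_y/E_s = 0.0021, so compression steel does yield.
M_n = (A_s − A'_s) f_y (d − a/2) + A'_s f_y (d − d') = [1486530 × (770 − 122.725) + 223270 × (770 − 70)] × 10⁻⁶ = 962.19 + 156.29 = 1118.48 kN·m.

M_n ≈ 1120 kN·m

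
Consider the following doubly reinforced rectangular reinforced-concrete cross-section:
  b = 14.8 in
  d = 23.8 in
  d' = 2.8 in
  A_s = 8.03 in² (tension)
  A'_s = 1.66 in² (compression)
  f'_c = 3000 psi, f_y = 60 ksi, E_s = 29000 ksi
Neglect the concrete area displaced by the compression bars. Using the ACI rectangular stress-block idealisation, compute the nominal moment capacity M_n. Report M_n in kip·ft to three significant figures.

M_n ≈ 771 kip·ft

Assume both steels yield.
a = (A_s − A'_s) f_y/(0.85 f'_c b) = (8.03 − 1.66) × 60/(0.85 × 3 × 14.8) = 10.127 in.
c = a/β₁ = 10.127/0.85 = 11.914 in; ε'_s = 0.003(c − d')/c = 0.0023 ≥ ε_y = 0.0021, so the compression steel yields.
M_n = (A_s − A'_s) f_y (d − a/2) + A'_s f_y (d − d') = 382.2 × (23.8 − 5.0635) + 99.6 × (23.8 − 2.8) = 7161.1 + 2091.6 = 9252.7 kip·in = 9252.7/12 = 771.06 kip·ft.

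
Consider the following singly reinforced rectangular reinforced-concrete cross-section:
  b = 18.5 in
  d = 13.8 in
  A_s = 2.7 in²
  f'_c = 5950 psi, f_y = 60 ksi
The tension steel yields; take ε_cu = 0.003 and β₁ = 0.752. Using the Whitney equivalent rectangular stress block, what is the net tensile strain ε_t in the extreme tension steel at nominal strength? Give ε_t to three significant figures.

a = A_s f_y/(0.85 f'_c b) = 1.731 in.
β₁ = 0.752, so c = a/β₁ = 1.731/0.752 = 2.302 in.
From the linear strain diagram with ε_cu = 0.003: ε_t = 0.003 (d − c)/c = 0.003 × (13.8 − 2.302)/2.302 = 0.0150.
Since ε_t ≥ 0.005, the section is tension-controlled.

ε_t ≈ 0.0150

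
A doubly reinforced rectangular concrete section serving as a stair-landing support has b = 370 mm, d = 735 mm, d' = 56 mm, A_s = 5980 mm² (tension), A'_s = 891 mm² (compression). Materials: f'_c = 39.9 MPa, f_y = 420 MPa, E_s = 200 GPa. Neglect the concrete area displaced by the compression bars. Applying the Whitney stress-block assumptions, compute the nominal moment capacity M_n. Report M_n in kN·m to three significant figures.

M_n ≈ 1640 kN·m

Assume both tension and compression steel yield.
Net tension couple steel: A_s − A'_s = 5089 mm².
a = (A_s − A'_s) f_y / (0.85 f'_c b) = 2137380/(0.85 × 39.9 × 370) = 170.33 mm.
c = a/β₁ = 170.33/0.765 = 222.65 mm; ε'_s = 0.003(c − d')/c = 0.0022 ≥ f_y/E_s = 0.0021, so compression steel does yield.
M_n = (A_s − A'_s) f_y (d − a/2) + A'_s f_y (d − d') = [2137380 × (735 − 85.165) + 374220 × (735 − 56)] × 10⁻⁶ = 1388.94 + 254.10 = 1643.04 kN·m.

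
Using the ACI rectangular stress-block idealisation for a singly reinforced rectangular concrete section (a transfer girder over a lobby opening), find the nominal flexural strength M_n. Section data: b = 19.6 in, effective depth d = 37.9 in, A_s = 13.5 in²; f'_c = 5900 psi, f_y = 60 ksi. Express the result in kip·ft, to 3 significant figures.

M_n ≈ 2280 kip·ft

T = A_s f_y = 13.5 × 60 = 810 kips.
a = T/(0.85 f'_c b) = 810/(0.85 × 5.9 × 19.6) = 8.241 in.
M_n = T(d − a/2) = 810 × (37.9 − 4.1205) = 27361.4 kip·in = 27361.4/12 = 2280.12 kip·ft.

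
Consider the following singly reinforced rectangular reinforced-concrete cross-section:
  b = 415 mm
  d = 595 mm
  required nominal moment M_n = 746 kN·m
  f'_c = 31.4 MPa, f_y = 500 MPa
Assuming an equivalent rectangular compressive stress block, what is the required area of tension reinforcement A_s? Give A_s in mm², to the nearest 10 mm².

A_s ≈ 2810 mm²

With M_n = 0.85 f'_c a b (d − a/2), solve the quadratic for a:
a = d − √(d² − 2M_n/(0.85 f'_c b)) = 595 − √(595² − 2 × 746×10⁶/(0.85 × 31.4 × 415)) = 126.68 mm.
A_s = 0.85 f'_c a b / f_y = 0.85 × 31.4 × 126.68 × 415 / 500 = 2806.3 mm².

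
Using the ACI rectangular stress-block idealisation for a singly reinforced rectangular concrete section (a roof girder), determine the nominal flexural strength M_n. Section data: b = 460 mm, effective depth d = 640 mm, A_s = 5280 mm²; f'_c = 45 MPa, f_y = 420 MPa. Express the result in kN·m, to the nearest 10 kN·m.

M_n ≈ 1280 kN·m

T = A_s f_y = 5280 × 420 = 2217600 N = 2217.6 kN.
From C = T: a = T/(0.85 f'_c b) = 2217600/(0.85 × 45 × 460) = 126.04 mm.
M_n = T(d − a/2) = 2217.6 kN × (640 − 63.02) mm = 1279.51 kN·m.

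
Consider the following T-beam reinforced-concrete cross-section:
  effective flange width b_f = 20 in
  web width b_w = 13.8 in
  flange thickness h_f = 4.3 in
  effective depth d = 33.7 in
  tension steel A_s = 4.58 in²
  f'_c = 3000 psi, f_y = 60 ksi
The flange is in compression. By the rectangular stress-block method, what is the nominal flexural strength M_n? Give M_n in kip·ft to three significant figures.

Tension: T = A_s f_y = 4.58 × 60 = 274.8 kips.
Try a within the flange: a = T/(0.85 f'_c b_f) = 274.8/(0.85 × 3 × 20) = 5.388 in.
a = 5.388 > h_f = 4.3 in: the block extends into the web. Split into flange-overhang and web parts.
C_f = 0.85 f'_c (b_f − b_w) h_f = 0.85 × 3 × (20 − 13.8) × 4.3 = 68.0 kips.
Remaining web compression depth: a_w = (T − C_f)/(0.85 f'_c b_w) = (274.8 − 68.0)/(0.85 × 3 × 13.8) = 5.877 in.
M_n = C_f(d − h_f/2) + (T − C_f)(d − a_w/2) = 68.0 × (33.7 − 2.15) + 206.8 × (33.7 − 2.9385) = 2145.4 + 6361.5 = 8506.9 kip·in.
M_n = 8506.9/12 = 708.91 kip·ft.

M_n ≈ 709 kip·ft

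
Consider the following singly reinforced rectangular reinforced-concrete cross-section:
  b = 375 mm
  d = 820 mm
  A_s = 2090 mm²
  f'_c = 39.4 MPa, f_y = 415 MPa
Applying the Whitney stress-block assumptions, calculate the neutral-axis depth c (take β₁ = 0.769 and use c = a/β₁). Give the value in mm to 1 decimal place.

c ≈ 89.8 mm

T = A_s f_y = 2090 × 415 = 867350 N = 867.35 kN.
Setting C = 0.85 f'_c a b equal to T: a = 867350/(0.85 × 39.4 × 375) = 69.063 mm.
With β₁ = 0.769, c = a/β₁ = 69.063/0.769 = 89.8 mm.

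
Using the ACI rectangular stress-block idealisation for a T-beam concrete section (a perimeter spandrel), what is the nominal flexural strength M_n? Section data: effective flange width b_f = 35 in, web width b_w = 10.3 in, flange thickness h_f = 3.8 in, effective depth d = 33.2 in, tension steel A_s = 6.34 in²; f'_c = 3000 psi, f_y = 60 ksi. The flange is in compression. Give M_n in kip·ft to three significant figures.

Tension: T = A_s f_y = 6.34 × 60 = 380.4 kips.
Try a within the flange: a = T/(0.85 f'_c b_f) = 380.4/(0.85 × 3 × 35) = 4.262 in.
a = 4.262 > h_f = 3.8 in: the block extends into the web. Split into flange-overhang and web parts.
C_f = 0.85 f'_c (b_f − b_w) h_f = 0.85 × 3 × (35 − 10.3) × 3.8 = 239.3 kips.
Remaining web compression depth: a_w = (T − C_f)/(0.85 f'_c b_w) = (380.4 − 239.3)/(0.85 × 3 × 10.3) = 5.372 in.
M_n = C_f(d − h_f/2) + (T − C_f)(d − a_w/2) = 239.3 × (33.2 − 1.9) + 141.1 × (33.2 − 2.686) = 7490.1 + 4305.5 = 11795.6 kip·in.
M_n = 11795.6/12 = 982.97 kip·ft.

M_n ≈ 983 kip·ft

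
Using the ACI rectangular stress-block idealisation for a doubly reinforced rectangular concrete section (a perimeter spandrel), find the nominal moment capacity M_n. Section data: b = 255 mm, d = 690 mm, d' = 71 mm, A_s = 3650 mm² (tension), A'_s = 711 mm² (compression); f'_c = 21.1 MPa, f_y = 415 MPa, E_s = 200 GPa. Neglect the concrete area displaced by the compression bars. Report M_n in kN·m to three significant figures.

M_n ≈ 862 kN·m

Assume both tension and compression steel yield.
Net tension couple steel: A_s − A'_s = 2939 mm².
a = (A_s − A'_s) f_y / (0.85 f'_c b) = 1219685/(0.85 × 21.1 × 255) = 266.69 mm.
c = a/β₁ = 266.69/0.85 = 313.75 mm; ε'_s = 0.003(c − d')/c = 0.0023 ≥ f_y/E_s = 0.0021, so compression steel does yield.
M_n = (A_s − A'_s) f_y (d − a/2) + A'_s f_y (d − d') = [1219685 × (690 − 133.345) + 295065 × (690 − 71)] × 10⁻⁶ = 678.94 + 182.65 = 861.59 kN·m.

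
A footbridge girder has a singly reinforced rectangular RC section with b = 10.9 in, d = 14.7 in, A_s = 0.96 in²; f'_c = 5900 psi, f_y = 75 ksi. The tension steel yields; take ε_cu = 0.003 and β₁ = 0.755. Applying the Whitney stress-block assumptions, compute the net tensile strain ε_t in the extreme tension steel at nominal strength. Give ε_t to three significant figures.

ε_t ≈ 0.0223

a = A_s f_y/(0.85 f'_c b) = 1.317 in.
β₁ = 0.755, so c = a/β₁ = 1.317/0.755 = 1.744 in.
From the linear strain diagram with ε_cu = 0.003: ε_t = 0.003 (d − c)/c = 0.003 × (14.7 − 1.744)/1.744 = 0.0223.
Since ε_t ≥ 0.005, the section is tension-controlled.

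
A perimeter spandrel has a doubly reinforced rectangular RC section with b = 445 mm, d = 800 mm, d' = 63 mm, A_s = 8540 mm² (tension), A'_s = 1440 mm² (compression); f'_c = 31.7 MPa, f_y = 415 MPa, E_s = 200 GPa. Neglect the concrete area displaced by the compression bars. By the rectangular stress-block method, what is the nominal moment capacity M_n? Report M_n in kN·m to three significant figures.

Assume both tension and compression steel yield.
Net tension couple steel: A_s − A'_s = 7100 mm².
a = (A_s − A'_s) f_y / (0.85 f'_c b) = 2946500/(0.85 × 31.7 × 445) = 245.74 mm.
c = a/β₁ = 245.74/0.824 = 298.23 mm; ε'_s = 0.003(c − d')/c = 0.0024 ≥ f_y/E_s = 0.0021, so compression steel does yield.
M_n = (A_s − A'_s) f_y (d − a/2) + A'_s f_y (d − d') = [2946500 × (800 − 122.87) + 597600 × (800 − 63)] × 10⁻⁶ = 1995.16 + 440.43 = 2435.59 kN·m.

M_n ≈ 2440 kN·m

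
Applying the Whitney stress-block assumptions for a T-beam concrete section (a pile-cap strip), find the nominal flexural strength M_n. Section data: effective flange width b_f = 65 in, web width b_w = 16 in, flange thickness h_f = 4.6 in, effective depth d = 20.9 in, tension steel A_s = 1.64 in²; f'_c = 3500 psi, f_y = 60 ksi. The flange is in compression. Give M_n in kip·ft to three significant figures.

Tension: T = A_s f_y = 1.64 × 60 = 98.4 kips.
Try a within the flange: a = T/(0.85 f'_c b_f) = 98.4/(0.85 × 3.5 × 65) = 0.509 in.
Since a = 0.509 ≤ h_f = 4.6 in, the stress block lies entirely in the flange; analyse as a rectangular beam of width b_f.
M_n = T(d − a/2) = 98.4 × (20.9 − 0.2545) = 2031.5 kip·in.
M_n = 2031.5/12 = 169.29 kip·ft.

M_n ≈ 169 kip·ft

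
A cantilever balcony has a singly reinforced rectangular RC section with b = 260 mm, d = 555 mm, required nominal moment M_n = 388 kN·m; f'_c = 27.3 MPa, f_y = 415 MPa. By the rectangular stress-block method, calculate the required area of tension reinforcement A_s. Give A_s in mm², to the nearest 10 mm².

With M_n = 0.85 f'_c a b (d − a/2), solve the quadratic for a:
a = d − √(d² − 2M_n/(0.85 f'_c b)) = 555 − √(555² − 2 × 388×10⁶/(0.85 × 27.3 × 260)) = 131.44 mm.
A_s = 0.85 f'_c a b / f_y = 0.85 × 27.3 × 131.44 × 260 / 415 = 1910.9 mm².

A_s ≈ 1910 mm²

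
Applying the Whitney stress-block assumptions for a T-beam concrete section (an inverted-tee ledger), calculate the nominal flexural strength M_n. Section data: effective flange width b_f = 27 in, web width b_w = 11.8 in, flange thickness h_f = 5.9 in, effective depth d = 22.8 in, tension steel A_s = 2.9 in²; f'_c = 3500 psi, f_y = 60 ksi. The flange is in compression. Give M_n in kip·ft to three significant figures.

Tension: T = A_s f_y = 2.9 × 60 = 174 kips.
Try a within the flange: a = T/(0.85 f'_c b_f) = 174/(0.85 × 3.5 × 27) = 2.166 in.
Since a = 2.166 ≤ h_f = 5.9 in, the stress block lies entirely in the flange; analyse as a rectangular beam of width b_f.
M_n = T(d − a/2) = 174 × (22.8 − 1.083) = 3778.8 kip·in.
M_n = 3778.8/12 = 314.90 kip·ft.

M_n ≈ 315 kip·ft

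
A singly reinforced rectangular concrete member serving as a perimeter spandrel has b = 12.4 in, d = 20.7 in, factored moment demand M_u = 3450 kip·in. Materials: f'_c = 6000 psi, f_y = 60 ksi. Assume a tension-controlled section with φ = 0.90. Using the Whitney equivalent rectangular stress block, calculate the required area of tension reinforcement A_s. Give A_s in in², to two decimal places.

A_s ≈ 3.34 in²

M_n = M_u/φ = 3450/0.90 = 3833.33 kip·in.
From M_n = 0.85 f'_c a b (d − a/2):
a = d − √(d² − 2M_n/(0.85 f'_c b)) = 20.7 − √(20.7² − 2 × 3833.33/(0.85 × 6 × 12.4)) = 3.171 in.
A_s = 0.85 f'_c a b / f_y = 0.85 × 6 × 3.171 × 12.4 / 60 = 3.342 in².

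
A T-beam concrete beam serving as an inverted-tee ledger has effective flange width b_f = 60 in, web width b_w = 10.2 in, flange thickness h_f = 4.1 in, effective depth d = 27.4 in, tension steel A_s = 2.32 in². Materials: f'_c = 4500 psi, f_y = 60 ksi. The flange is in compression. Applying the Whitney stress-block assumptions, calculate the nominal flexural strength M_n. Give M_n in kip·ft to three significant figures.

M_n ≈ 314 kip·ft

Tension: T = A_s f_y = 2.32 × 60 = 139.2 kips.
Try a within the flange: a = T/(0.85 f'_c b_f) = 139.2/(0.85 × 4.5 × 60) = 0.607 in.
Since a = 0.607 ≤ h_f = 4.1 in, the stress block lies entirely in the flange; analyse as a rectangular beam of width b_f.
M_n = T(d − a/2) = 139.2 × (27.4 − 0.3035) = 3771.8 kip·in.
M_n = 3771.8/12 = 314.32 kip·ft.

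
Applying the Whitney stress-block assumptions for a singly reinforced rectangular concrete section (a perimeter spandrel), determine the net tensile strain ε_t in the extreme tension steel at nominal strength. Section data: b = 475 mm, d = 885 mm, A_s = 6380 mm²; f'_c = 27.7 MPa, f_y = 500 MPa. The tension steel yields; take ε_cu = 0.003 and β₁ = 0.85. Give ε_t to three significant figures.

ε_t ≈ 0.00491

a = A_s f_y/(0.85 f'_c b) = 285.23 mm.
β₁ = 0.85, so c = a/β₁ = 285.23/0.85 = 335.56 mm.
From the linear strain diagram with ε_cu = 0.003: ε_t = 0.003 (d − c)/c = 0.003 × (885 − 335.56)/335.56 = 0.00491.
ε_t is between 0.004 and 0.005 — transition zone.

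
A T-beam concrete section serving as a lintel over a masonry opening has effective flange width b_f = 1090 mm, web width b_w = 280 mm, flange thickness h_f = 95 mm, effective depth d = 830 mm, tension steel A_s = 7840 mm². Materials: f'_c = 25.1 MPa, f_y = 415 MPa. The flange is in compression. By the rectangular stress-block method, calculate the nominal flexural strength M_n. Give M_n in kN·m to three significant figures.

Tension: T = A_s f_y = 7840 × 415 = 3253600 N.
Try a within the flange: a = T/(0.85 f'_c b_f) = 3253600/(0.85 × 25.1 × 1090) = 139.91 mm.
a = 139.91 > h_f = 95 mm: the block extends into the web. Split into flange-overhang and web parts.
C_f = 0.85 f'_c (b_f − b_w) h_f = 0.85 × 25.1 × (1090 − 280) × 95 = 1641728 N.
Remaining web compression depth: a_w = (T − C_f)/(0.85 f'_c b_w) = (3253600 − 1641728)/(0.85 × 25.1 × 280) = 269.82 mm.
M_n = C_f(d − h_f/2) + (T − C_f)(d − a_w/2) = 1641728 × (830 − 47.5) + 1611872 × (830 − 134.91) = 1284.65 + 1120.40 = 2405.05 × 10⁶ N·mm.
M_n = 2405.05 kN·m.

M_n ≈ 2410 kN·m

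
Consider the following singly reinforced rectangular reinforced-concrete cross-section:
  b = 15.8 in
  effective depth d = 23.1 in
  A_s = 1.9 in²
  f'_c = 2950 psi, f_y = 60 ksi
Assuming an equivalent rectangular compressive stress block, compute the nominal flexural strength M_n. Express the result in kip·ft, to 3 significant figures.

T = A_s f_y = 1.9 × 60 = 114 kips.
a = T/(0.85 f'_c b) = 114/(0.85 × 2.95 × 15.8) = 2.877 in.
M_n = T(d − a/2) = 114 × (23.1 − 1.4385) = 2469.4 kip·in = 2469.4/12 = 205.78 kip·ft.

M_n ≈ 206 kip·ft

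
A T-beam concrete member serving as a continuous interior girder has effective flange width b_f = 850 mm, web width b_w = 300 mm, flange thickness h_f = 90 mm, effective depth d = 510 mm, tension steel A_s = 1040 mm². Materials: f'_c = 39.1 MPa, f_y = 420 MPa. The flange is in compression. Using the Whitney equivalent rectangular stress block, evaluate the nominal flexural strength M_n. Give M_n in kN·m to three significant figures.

Tension: T = A_s f_y = 1040 × 420 = 436800 N.
Try a within the flange: a = T/(0.85 f'_c b_f) = 436800/(0.85 × 39.1 × 850) = 15.46 mm.
Since a = 15.46 ≤ h_f = 90 mm, the stress block lies entirely in the flange; analyse as a rectangular beam of width b_f.
M_n = T(d − a/2) = 436800 × (510 − 7.73) = 219.39 × 10⁶ N·mm.
M_n = 219.39 kN·m.

M_n ≈ 219 kN·m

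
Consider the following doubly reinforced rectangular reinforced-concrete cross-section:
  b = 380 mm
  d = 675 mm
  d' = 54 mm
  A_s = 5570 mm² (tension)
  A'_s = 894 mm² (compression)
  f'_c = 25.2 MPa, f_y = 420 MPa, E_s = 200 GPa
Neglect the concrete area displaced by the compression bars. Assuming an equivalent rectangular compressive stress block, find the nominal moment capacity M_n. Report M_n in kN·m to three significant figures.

M_n ≈ 1320 kN·m

Assume both tension and compression steel yield.
Net tension couple steel: A_s − A'_s = 4676 mm².
a = (A_s − A'_s) f_y / (0.85 f'_c b) = 1963920/(0.85 × 25.2 × 380) = 241.28 mm.
c = a/β₁ = 241.28/0.85 = 283.86 mm; ε'_s = 0.003(c − d')/c = 0.0024 ≥ f_y/E_s = 0.0021, so compression steel does yield.
M_n = (A_s − A'_s) f_y (d − a/2) + A'_s f_y (d − d') = [1963920 × (675 − 120.64) + 375480 × (675 − 54)] × 10⁻⁶ = 1088.72 + 233.17 = 1321.89 kN·m.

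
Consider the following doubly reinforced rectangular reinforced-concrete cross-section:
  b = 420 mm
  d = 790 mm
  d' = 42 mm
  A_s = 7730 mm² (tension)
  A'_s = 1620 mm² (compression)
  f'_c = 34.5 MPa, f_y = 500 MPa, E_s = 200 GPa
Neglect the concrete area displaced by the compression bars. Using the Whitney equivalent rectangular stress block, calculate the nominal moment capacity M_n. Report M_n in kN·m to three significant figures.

Assume both tension and compression steel yield.
Net tension couple steel: A_s − A'_s = 6110 mm².
a = (A_s − A'_s) f_y / (0.85 f'_c b) = 3055000/(0.85 × 34.5 × 420) = 248.04 mm.
c = a/β₁ = 248.04/0.804 = 308.51 mm; ε'_s = 0.003(c − d')/c = 0.0026 ≥ f_y/E_s = 0.0025, so compression steel does yield.
M_n = (A_s − A'_s) f_y (d − a/2) + A'_s f_y (d − d') = [3055000 × (790 − 124.02) + 810000 × (790 − 42)] × 10⁻⁶ = 2034.57 + 605.88 = 2640.45 kN·m.

M_n ≈ 2640 kN·m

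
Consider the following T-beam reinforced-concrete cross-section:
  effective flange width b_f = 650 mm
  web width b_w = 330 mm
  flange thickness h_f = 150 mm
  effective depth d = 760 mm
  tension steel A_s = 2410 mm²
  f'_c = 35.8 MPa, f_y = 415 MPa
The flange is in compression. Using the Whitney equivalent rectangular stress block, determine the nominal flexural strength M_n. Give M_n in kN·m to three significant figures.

M_n ≈ 735 kN·m

Tension: T = A_s f_y = 2410 × 415 = 1000150 N.
Try a within the flange: a = T/(0.85 f'_c b_f) = 1000150/(0.85 × 35.8 × 650) = 50.56 mm.
Since a = 50.56 ≤ h_f = 150 mm, the stress block lies entirely in the flange; analyse as a rectangular beam of width b_f.
M_n = T(d − a/2) = 1000150 × (760 − 25.28) = 734.83 × 10⁶ N·mm.
M_n = 734.83 kN·m.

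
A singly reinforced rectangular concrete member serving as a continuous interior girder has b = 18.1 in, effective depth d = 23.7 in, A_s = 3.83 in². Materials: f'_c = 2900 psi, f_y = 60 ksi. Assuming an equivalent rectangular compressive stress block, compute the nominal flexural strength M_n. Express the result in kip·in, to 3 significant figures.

M_n ≈ 4850 kip·in

T = A_s f_y = 3.83 × 60 = 229.8 kips.
a = T/(0.85 f'_c b) = 229.8/(0.85 × 2.9 × 18.1) = 5.151 in.
M_n = T(d − a/2) = 229.8 × (23.7 − 2.5755) = 4854.4 kip·in.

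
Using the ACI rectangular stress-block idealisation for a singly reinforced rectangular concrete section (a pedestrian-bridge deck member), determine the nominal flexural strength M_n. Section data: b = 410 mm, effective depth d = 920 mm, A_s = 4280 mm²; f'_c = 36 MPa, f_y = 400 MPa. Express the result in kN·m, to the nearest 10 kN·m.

T = A_s f_y = 4280 × 400 = 1712000 N = 1712 kN.
From C = T: a = T/(0.85 f'_c b) = 1712000/(0.85 × 36 × 410) = 136.46 mm.
M_n = T(d − a/2) = 1712 kN × (920 − 68.23) mm = 1458.23 kN·m.

M_n ≈ 1460 kN·m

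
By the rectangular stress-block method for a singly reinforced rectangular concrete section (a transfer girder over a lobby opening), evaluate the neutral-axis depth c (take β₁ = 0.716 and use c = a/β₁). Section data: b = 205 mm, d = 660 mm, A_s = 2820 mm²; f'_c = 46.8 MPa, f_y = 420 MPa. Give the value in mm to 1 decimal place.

T = A_s f_y = 2820 × 420 = 1184400 N = 1184.4 kN.
Setting C = 0.85 f'_c a b equal to T: a = 1184400/(0.85 × 46.8 × 205) = 145.238 mm.
With β₁ = 0.716, c = a/β₁ = 145.238/0.716 = 202.8 mm.

c ≈ 202.8 mm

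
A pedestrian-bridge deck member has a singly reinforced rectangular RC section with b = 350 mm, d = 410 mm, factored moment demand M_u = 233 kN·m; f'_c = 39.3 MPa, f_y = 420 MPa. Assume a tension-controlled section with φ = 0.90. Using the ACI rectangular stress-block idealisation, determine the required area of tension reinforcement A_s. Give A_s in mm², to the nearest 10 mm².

M_n = M_u/φ = 233/0.90 = 258.889 kN·m.
With M_n = 0.85 f'_c a b (d − a/2), solve the quadratic for a:
a = d − √(d² − 2M_n/(0.85 f'_c b)) = 410 − √(410² − 2 × 258.889×10⁶/(0.85 × 39.3 × 350)) = 58.13 mm.
A_s = 0.85 f'_c a b / f_y = 0.85 × 39.3 × 58.13 × 350 / 420 = 1618.2 mm².

A_s ≈ 1620 mm²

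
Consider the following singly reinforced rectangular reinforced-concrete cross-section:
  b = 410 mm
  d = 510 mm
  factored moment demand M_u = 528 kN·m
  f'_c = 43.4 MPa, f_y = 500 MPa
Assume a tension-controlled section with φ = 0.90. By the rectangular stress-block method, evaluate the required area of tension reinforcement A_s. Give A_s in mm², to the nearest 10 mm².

A_s ≈ 2500 mm²

M_n = M_u/φ = 528/0.90 = 586.667 kN·m.
With M_n = 0.85 f'_c a b (d − a/2), solve the quadratic for a:
a = d − √(d² − 2M_n/(0.85 f'_c b)) = 510 − √(510² − 2 × 586.667×10⁶/(0.85 × 43.4 × 410)) = 82.77 mm.
A_s = 0.85 f'_c a b / f_y = 0.85 × 43.4 × 82.77 × 410 / 500 = 2503.8 mm².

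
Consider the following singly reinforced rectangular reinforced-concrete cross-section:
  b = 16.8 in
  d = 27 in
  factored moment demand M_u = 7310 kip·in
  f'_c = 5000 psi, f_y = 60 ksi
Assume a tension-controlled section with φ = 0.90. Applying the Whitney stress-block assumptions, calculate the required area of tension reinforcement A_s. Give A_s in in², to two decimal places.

A_s ≈ 5.48 in²

M_n = M_u/φ = 7310/0.90 = 8122.22 kip·in.
From M_n = 0.85 f'_c a b (d − a/2):
a = d − √(d² − 2M_n/(0.85 f'_c b)) = 27 − √(27² − 2 × 8122.22/(0.85 × 5 × 16.8)) = 4.606 in.
A_s = 0.85 f'_c a b / f_y = 0.85 × 5 × 4.606 × 16.8 / 60 = 5.481 in².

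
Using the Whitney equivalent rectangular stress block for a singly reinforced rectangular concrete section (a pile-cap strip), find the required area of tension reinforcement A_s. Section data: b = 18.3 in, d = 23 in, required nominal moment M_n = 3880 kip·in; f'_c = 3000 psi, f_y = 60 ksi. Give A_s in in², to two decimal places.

A_s ≈ 3.08 in²

From M_n = 0.85 f'_c a b (d − a/2):
a = d − √(d² − 2M_n/(0.85 f'_c b)) = 23 − √(23² − 2 × 3880/(0.85 × 3 × 18.3)) = 3.955 in.
A_s = 0.85 f'_c a b / f_y = 0.85 × 3 × 3.955 × 18.3 / 60 = 3.076 in².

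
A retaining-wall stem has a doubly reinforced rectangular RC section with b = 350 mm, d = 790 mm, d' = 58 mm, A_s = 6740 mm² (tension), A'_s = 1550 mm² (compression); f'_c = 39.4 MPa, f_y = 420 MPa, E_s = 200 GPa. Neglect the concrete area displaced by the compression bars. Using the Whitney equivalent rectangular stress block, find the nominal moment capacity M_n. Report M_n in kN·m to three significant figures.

M_n ≈ 2000 kN·m

Assume both tension and compression steel yield.
Net tension couple steel: A_s − A'_s = 5190 mm².
a = (A_s − A'_s) f_y / (0.85 f'_c b) = 2179800/(0.85 × 39.4 × 350) = 185.97 mm.
c = a/β₁ = 185.97/0.769 = 241.83 mm; ε'_s = 0.003(c − d')/c = 0.0023 ≥ f_y/E_s = 0.0021, so compression steel does yield.
M_n = (A_s − A'_s) f_y (d − a/2) + A'_s f_y (d − d') = [2179800 × (790 − 92.985) + 651000 × (790 − 58)] × 10⁻⁶ = 1519.35 + 476.53 = 1995.88 kN·m.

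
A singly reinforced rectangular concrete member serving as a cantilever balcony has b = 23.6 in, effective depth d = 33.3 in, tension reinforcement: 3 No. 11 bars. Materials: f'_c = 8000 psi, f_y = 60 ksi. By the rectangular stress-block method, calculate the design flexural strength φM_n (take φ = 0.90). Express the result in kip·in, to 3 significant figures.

φM_n ≈ 8190 kip·in

A_s = 3 × 1.56 = 4.68 in².
T = A_s f_y = 4.68 × 60 = 280.8 kips.
a = T/(0.85 f'_c b) = 280.8/(0.85 × 8 × 23.6) = 1.750 in.
M_n = T(d − a/2) = 280.8 × (33.3 − 0.875) = 9104.9 kip·in.
φM_n = 0.90 × 9104.9 = 8194.4 kip·in.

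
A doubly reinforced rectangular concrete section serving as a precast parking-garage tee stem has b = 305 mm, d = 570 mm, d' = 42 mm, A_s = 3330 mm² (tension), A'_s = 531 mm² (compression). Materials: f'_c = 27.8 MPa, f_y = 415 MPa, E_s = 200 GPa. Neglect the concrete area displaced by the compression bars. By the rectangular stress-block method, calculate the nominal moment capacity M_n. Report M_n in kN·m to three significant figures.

Assume both tension and compression steel yield.
Net tension couple steel: A_s − A'_s = 2799 mm².
a = (A_s − A'_s) f_y / (0.85 f'_c b) = 1161585/(0.85 × 27.8 × 305) = 161.17 mm.
c = a/β₁ = 161.17/0.85 = 189.61 mm; ε'_s = 0.003(c − d')/c = 0.0023 ≥ f_y/E_s = 0.0021, so compression steel does yield.
M_n = (A_s − A'_s) f_y (d − a/2) + A'_s f_y (d − d') = [1161585 × (570 − 80.585) + 220365 × (570 − 42)] × 10⁻⁶ = 568.50 + 116.35 = 684.85 kN·m.

M_n ≈ 685 kN·m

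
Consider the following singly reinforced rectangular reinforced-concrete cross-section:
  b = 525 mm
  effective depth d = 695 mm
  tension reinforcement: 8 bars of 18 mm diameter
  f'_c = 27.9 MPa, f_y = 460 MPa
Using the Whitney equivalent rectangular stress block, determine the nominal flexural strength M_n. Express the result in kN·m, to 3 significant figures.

M_n ≈ 615 kN·m

A_s = 8 × 254 = 2032 mm².
T = A_s f_y = 2032 × 460 = 934720 N = 934.72 kN.
From C = T: a = T/(0.85 f'_c b) = 934720/(0.85 × 27.9 × 525) = 75.08 mm.
M_n = T(d − a/2) = 934.72 kN × (695 − 37.54) mm = 614.54 kN·m.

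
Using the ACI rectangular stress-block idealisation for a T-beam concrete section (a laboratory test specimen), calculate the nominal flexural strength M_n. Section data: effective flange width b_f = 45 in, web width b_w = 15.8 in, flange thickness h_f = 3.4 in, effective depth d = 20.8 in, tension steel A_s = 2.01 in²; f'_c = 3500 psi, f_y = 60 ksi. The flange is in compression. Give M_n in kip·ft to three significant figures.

M_n ≈ 205 kip·ft

Tension: T = A_s f_y = 2.01 × 60 = 120.6 kips.
Try a within the flange: a = T/(0.85 f'_c b_f) = 120.6/(0.85 × 3.5 × 45) = 0.901 in.
Since a = 0.901 ≤ h_f = 3.4 in, the stress block lies entirely in the flange; analyse as a rectangular beam of width b_f.
M_n = T(d − a/2) = 120.6 × (20.8 − 0.4505) = 2454.1 kip·in.
M_n = 2454.1/12 = 204.51 kip·ft.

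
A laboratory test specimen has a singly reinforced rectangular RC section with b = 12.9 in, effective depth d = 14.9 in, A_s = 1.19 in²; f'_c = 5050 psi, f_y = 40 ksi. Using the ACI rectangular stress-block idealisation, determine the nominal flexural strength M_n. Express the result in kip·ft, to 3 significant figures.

M_n ≈ 57.4 kip·ft

T = A_s f_y = 1.19 × 40 = 47.6 kips.
a = T/(0.85 f'_c b) = 47.6/(0.85 × 5.05 × 12.9) = 0.860 in.
M_n = T(d − a/2) = 47.6 × (14.9 − 0.43) = 688.8 kip·in = 688.8/12 = 57.40 kip·ft.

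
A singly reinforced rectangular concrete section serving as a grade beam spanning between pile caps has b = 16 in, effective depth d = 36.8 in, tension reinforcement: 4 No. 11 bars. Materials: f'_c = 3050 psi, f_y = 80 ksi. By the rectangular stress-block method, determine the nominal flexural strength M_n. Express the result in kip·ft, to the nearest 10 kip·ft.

A_s = 4 × 1.56 = 6.24 in².
T = A_s f_y = 6.24 × 80 = 499.2 kips.
a = T/(0.85 f'_c b) = 499.2/(0.85 × 3.05 × 16) = 12.035 in.
M_n = T(d − a/2) = 499.2 × (36.8 − 6.0175) = 15366.6 kip·in = 15366.6/12 = 1280.55 kip·ft.

M_n ≈ 1280 kip·ft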